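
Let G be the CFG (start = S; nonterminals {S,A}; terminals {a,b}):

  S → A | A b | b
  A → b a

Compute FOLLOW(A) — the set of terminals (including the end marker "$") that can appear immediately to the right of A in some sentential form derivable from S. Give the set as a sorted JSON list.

FIRST iteration:
iter 1:
  A via A→b a: +{b}
  S via S→A: +{b}
  FIRST(S)={b}  FIRST(A)={b}
iter 2: done
  FIRST(S)={b}  FIRST(A)={b}

FOLLOW sets:
seed FOLLOW(S) with $
round 1:
  S→A: FOLLOW(A) ⊇ FOLLOW(S) ⊇ {$}; new: +{$}
  S→A b: FOLLOW(A) ⊇ FIRST(b) = {b}; new: +{b}
  S: {$}  A: {$,b}
round 2: done
  S: {$}  A: {$,b}

FOLLOW(A) = ["$", "b"]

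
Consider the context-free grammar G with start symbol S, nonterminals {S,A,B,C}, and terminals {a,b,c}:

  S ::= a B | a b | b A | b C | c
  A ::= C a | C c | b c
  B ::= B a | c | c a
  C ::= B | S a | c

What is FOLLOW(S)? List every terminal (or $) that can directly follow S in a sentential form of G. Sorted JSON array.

Compute FIRST by fixpoint:
round 1:
  A via A→b c: +{b}
  B via B→c: +{c}
  C via C→B: +{c}
  S via S→a B: +{a}
  S via S→b A: +{b}
  S via S→c: +{c}
  FIRST(S)={a,b,c}  FIRST(A)={b}  FIRST(B)={c}  FIRST(C)={c}
round 2:
  A via A→C a: +{c}
  C via C→S a: +{a,b}
  FIRST(S)={a,b,c}  FIRST(A)={b,c}  FIRST(B)={c}  FIRST(C)={a,b,c}
round 3:
  A via A→C a: +{a}
  FIRST(S)={a,b,c}  FIRST(A)={a,b,c}  FIRST(B)={c}  FIRST(C)={a,b,c}
round 4: done
  FIRST(S)={a,b,c}  FIRST(A)={a,b,c}  FIRST(B)={c}  FIRST(C)={a,b,c}

FOLLOW sets:
seed FOLLOW(S) with $
round 1:
  A→C a: FOLLOW(C) ⊇ FIRST(a) = {a}; new: +{a}
  A→C c: FOLLOW(C) ⊇ FIRST(c) = {c}; new: +{c}
  B→B a: FOLLOW(B) ⊇ FIRST(a) = {a}; new: +{a}
  C→B: FOLLOW(B) ⊇ FOLLOW(C) ⊇ {a,c}; new: +{c}
  C→S a: FOLLOW(S) ⊇ FIRST(a) = {a}; new: +{a}
  S→a B: FOLLOW(B) ⊇ FOLLOW(S) ⊇ {$,a}; new: +{$}
  S→b A: FOLLOW(A) ⊇ FOLLOW(S) ⊇ {$,a}; new: +{$,a}
  S→b C: FOLLOW(C) ⊇ FOLLOW(S) ⊇ {$,a}; new: +{$}
  FOLLOW(S)={$,a}  FOLLOW(A)={$,a}  FOLLOW(B)={$,a,c}  FOLLOW(C)={$,a,c}
round 2: done
  FOLLOW(S)={$,a}  FOLLOW(A)={$,a}  FOLLOW(B)={$,a,c}  FOLLOW(C)={$,a,c}

FOLLOW(S) = ["$", "a"]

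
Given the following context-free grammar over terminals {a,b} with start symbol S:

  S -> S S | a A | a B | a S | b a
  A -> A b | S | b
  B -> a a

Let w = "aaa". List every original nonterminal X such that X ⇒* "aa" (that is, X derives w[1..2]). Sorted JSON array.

CNF form of G:
  S -> S S | T0 T1 | T1 A | T1 B | T1 S
  A -> A T0 | S S | T0 T1 | T1 A | T1 B | T1 S | b
  B -> T1 T1
  T0 -> b
  T1 -> a

CYK fill (cells [i..j] with 1 ≤ i ≤ j ≤ 2 only):
  [1..1]={T1}  "a"  orig:{}
  [2..2]={T1}  "a"  orig:{}
  [1..2]={B}  "aa"

Original NTs in T[1,2] deriving "aa": ["B"]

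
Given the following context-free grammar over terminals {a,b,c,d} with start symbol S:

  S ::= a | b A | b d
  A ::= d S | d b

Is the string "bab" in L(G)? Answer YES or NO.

CNF form of G:
  S -> T1 A | T1 T0 | a
  A -> T0 S | T0 T1
  T0 -> d
  T1 -> b

CYK table (by increasing span):
  T[0,0] 'b' = {T1}  orig:{}
  T[1,1] 'a' = {S}
  T[2,2] 'b' = {T1}  orig:{}
  T[0,1] 'ba' = ∅
  T[1,2] 'ab' = ∅
  T[0,2] 'bab' = ∅

S ∉ T[0,2] ⇒ NO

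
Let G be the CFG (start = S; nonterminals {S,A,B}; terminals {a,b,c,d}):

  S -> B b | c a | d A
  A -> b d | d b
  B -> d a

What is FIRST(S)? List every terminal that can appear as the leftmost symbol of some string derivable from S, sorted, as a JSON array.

Compute FIRST by fixpoint:
pass 1:
  A via A→b d: +{b}
  A via A→d b: +{d}
  B via B→d a: +{d}
  S via S→B b: +{d}
  S via S→c a: +{c}
  S: {c,d}  A: {b,d}  B: {d}
pass 2: — fixpoint
  S: {c,d}  A: {b,d}  B: {d}

FIRST(S) = ["c", "d"]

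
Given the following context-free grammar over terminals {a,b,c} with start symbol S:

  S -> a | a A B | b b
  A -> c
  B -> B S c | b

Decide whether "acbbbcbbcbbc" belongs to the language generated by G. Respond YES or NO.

Convert to CNF:
  S -> T1 X4 | T2 T2 | a
  A -> c
  B -> B X3 | b
  T0 -> c
  T1 -> a
  T2 -> b
  X3 -> S T0
  X4 -> A B

Fill CYK table bottom-up:
  [0..0]={S,T1}  "a"  orig:{S}
  [1..1]={A,T0}  "c"  orig:{A}
  [2..2]={B,T2}  "b"  orig:{B}
  [3..3]={B,T2}  "b"  orig:{B}
  [4..4]={B,T2}  "b"  orig:{B}
  [5..5]={A,T0}  "c"  orig:{A}
  [6..6]={B,T2}  "b"  orig:{B}
  [7..7]={B,T2}  "b"  orig:{B}
  [8..8]={A,T0}  "c"  orig:{A}
  [9..9]={B,T2}  "b"  orig:{B}
  [10..10]={B,T2}  "b"  orig:{B}
  [11..11]={A,T0}  "c"  orig:{A}
  [0..1]={X3}  "ac"  orig:{}
  [1..2]={X4}  "cb"  orig:{}
  [2..3]={S}  "bb"
  [3..4]={S}  "bb"
  [4..5]=∅  "bc"
  [5..6]={X4}  "cb"  orig:{}
  [6..7]={S}  "bb"
  [7..8]=∅  "bc"
  [8..9]={X4}  "cb"  orig:{}
  [9..10]={S}  "bb"
  [10..11]=∅  "bc"
  [0..2]={S}  "acb"
  [1..3]=∅  "cbb"
  [2..4]=∅  "bbb"
  [3..5]={X3}  "bbc"  orig:{}
  [4..6]=∅  "bcb"
  [5..7]=∅  "cbb"
  [6..8]={X3}  "bbc"  orig:{}
  [7..9]=∅  "bcb"
  [8..10]=∅  "cbb"
  [9..11]={X3}  "bbc"  orig:{}
  [0..3]=∅  "acbb"
  [1..4]=∅  "cbbb"
  [2..5]={B}  "bbbc"
  [3..6]=∅  "bbcb"
  [4..7]=∅  "bcbb"
  [5..8]=∅  "cbbc"
  [6..9]=∅  "bbcb"
  [7..10]=∅  "bcbb"
  [8..11]=∅  "cbbc"
  [0..4]=∅  "acbbb"
  [1..5]={X4}  "cbbbc"  orig:{}
  [2..6]=∅  "bbbcb"
  [3..7]=∅  "bbcbb"
  [4..8]=∅  "bcbbc"
  [5..9]=∅  "cbbcb"
  [6..10]=∅  "bbcbb"
  [7..11]=∅  "bcbbc"
  [0..5]={S}  "acbbbc"
  [1..6]=∅  "cbbbcb"
  [2..7]=∅  "bbbcbb"
  [3..8]=∅  "bbcbbc"
  [4..9]=∅  "bcbbcb"
  [5..10]=∅  "cbbcbb"
  [6..11]=∅  "bbcbbc"
  [0..6]=∅  "acbbbcb"
  [1..7]=∅  "cbbbcbb"
  [2..8]={B}  "bbbcbbc"
  [3..9]=∅  "bbcbbcb"
  [4..10]=∅  "bcbbcbb"
  [5..11]=∅  "cbbcbbc"
  [0..7]=∅  "acbbbcbb"
  [1..8]={X4}  "cbbbcbbc"  orig:{}
  [2..9]=∅  "bbbcbbcb"
  [3..10]=∅  "bbcbbcbb"
  [4..11]=∅  "bcbbcbbc"
  [0..8]={S}  "acbbbcbbc"
  [1..9]=∅  "cbbbcbbcb"
  [2..10]=∅  "bbbcbbcbb"
  [3..11]=∅  "bbcbbcbbc"
  [0..9]=∅  "acbbbcbbcb"
  [1..10]=∅  "cbbbcbbcbb"
  [2..11]={B}  "bbbcbbcbbc"
  [0..10]=∅  "acbbbcbbcbb"
  [1..11]={X4}  "cbbbcbbcbbc"  orig:{}
  [0..11]={S}  "acbbbcbbcbbc"

S ∈ T[0,11] ⇒ YES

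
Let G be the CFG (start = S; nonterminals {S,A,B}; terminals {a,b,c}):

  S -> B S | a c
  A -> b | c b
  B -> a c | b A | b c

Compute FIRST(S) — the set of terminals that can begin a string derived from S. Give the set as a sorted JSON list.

FIRST iteration:
[1]
  A via A→b: +{b}
  A via A→c b: +{c}
  B via B→a c: +{a}
  B via B→b A: +{b}
  S via S→B S: +{a,b}
  S: {a,b}  A: {b,c}  B: {a,b}
[2] (stable)
  S: {a,b}  A: {b,c}  B: {a,b}

FIRST(S) = ["a", "b"]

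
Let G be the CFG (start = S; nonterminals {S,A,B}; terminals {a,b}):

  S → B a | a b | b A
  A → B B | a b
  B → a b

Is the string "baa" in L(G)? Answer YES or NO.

Convert to CNF:
  S -> B T0 | T0 T1 | T1 A
  A -> B B | T0 T1
  B -> T0 T1
  T0 -> a
  T1 -> b

CYK fill:
  cell(0,0) b: {T1}  orig:{}
  cell(1,1) a: {T0}  orig:{}
  cell(2,2) a: {T0}  orig:{}
  cell(0,1) ba: ∅
  cell(1,2) aa: ∅
  cell(0,2) baa: ∅

S ∉ T[0,2] ⇒ NO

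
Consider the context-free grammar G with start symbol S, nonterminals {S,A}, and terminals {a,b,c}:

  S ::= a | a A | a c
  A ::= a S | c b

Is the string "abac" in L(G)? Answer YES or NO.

CNF form of G:
  S -> T0 A | T0 T1 | a
  A -> T0 S | T1 T2
  T0 -> a
  T1 -> c
  T2 -> b

CYK table (by increasing span):
  T[0,0] 'a' = {S,T0}  orig:{S}
  T[1,1] 'b' = {T2}  orig:{}
  T[2,2] 'a' = {S,T0}  orig:{S}
  T[3,3] 'c' = {T1}  orig:{}
  T[0,1] 'ab' = ∅
  T[1,2] 'ba' = ∅
  T[2,3] 'ac' = {S}
  T[0,2] 'aba' = ∅
  T[1,3] 'bac' = ∅
  T[0,3] 'abac' = ∅

S ∉ T[0,3] ⇒ NO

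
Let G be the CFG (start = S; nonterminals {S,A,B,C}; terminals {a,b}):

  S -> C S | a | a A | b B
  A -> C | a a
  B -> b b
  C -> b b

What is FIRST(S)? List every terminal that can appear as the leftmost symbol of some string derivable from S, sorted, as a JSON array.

FIRST iteration:
round 1:
  A via A→a a: +{a}
  B via B→b b: +{b}
  C via C→b b: +{b}
  S via S→C S: +{b}
  S via S→a: +{a}
  FIRST(S)={a,b}  FIRST(A)={a}  FIRST(B)={b}  FIRST(C)={b}
round 2:
  A via A→C: +{b}
  FIRST(S)={a,b}  FIRST(A)={a,b}  FIRST(B)={b}  FIRST(C)={b}
round 3: — fixpoint
  FIRST(S)={a,b}  FIRST(A)={a,b}  FIRST(B)={b}  FIRST(C)={b}

FIRST(S) = ["a", "b"]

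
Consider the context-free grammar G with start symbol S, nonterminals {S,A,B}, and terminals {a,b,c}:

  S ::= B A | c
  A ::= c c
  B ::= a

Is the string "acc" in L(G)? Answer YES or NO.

Convert to CNF:
  S -> B A | c
  A -> T0 T0
  B -> a
  T0 -> c

Fill CYK table bottom-up:
  cell(0,0) a: {B}
  cell(1,1) c: {S,T0}  orig:{S}
  cell(2,2) c: {S,T0}  orig:{S}
  cell(0,1) ac: ∅
  cell(1,2) cc: {A}
  cell(0,2) acc: {S}

S ∈ T[0,2] ⇒ YES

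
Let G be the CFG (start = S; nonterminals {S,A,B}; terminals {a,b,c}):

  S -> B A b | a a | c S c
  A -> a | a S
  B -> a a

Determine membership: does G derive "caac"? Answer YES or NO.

CNF form of G:
  S -> B X3 | T0 T0 | T2 X4
  A -> T0 S | a
  B -> T0 T0
  T0 -> a
  T1 -> b
  T2 -> c
  X3 -> A T1
  X4 -> S T2

CYK fill:
  [0..0]={T2}  "c"  orig:{}
  [1..1]={A,T0}  "a"  orig:{A}
  [2..2]={A,T0}  "a"  orig:{A}
  [3..3]={T2}  "c"  orig:{}
  [0..1]=∅  "ca"
  [1..2]={B,S}  "aa"
  [2..3]=∅  "ac"
  [0..2]=∅  "caa"
  [1..3]={X4}  "aac"  orig:{}
  [0..3]={S}  "caac"

S ∈ T[0,3] ⇒ YES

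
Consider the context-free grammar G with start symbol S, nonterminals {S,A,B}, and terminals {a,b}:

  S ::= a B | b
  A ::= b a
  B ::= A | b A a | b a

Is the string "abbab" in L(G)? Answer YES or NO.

CNF form of G:
  S -> T1 B | b
  A -> T0 T1
  B -> T0 T1 | T0 X2
  T0 -> b
  T1 -> a
  X2 -> A T1

CYK fill:
  [0..0]={T1}  "a"  orig:{}
  [1..1]={S,T0}  "b"  orig:{S}
  [2..2]={S,T0}  "b"  orig:{S}
  [3..3]={T1}  "a"  orig:{}
  [4..4]={S,T0}  "b"  orig:{S}
  [0..1]=∅  "ab"
  [1..2]=∅  "bb"
  [2..3]={A,B}  "ba"
  [3..4]=∅  "ab"
  [0..2]=∅  "abb"
  [1..3]=∅  "bba"
  [2..4]=∅  "bab"
  [0..3]=∅  "abba"
  [1..4]=∅  "bbab"
  [0..4]=∅  "abbab"

S ∉ T[0,4] ⇒ NO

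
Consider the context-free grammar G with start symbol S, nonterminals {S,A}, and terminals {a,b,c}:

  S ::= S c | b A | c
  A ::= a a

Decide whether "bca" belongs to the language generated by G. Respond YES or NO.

Convert to CNF:
  S -> S T1 | T2 A | c
  A -> T0 T0
  T0 -> a
  T1 -> c
  T2 -> b

CYK table (by increasing span):
  [0..0]={T2}  "b"  orig:{}
  [1..1]={S,T1}  "c"  orig:{S}
  [2..2]={T0}  "a"  orig:{}
  [0..1]=∅  "bc"
  [1..2]=∅  "ca"
  [0..2]=∅  "bca"

S ∉ T[0,2] ⇒ NO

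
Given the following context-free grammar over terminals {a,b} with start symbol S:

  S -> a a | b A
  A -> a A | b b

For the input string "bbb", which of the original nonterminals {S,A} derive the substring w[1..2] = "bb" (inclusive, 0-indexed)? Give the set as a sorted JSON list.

Convert to CNF:
  S -> T0 T0 | T1 A
  A -> T0 A | T1 T1
  T0 -> a
  T1 -> b

CYK table (by increasing span) (cells [i..j] with 1 ≤ i ≤ j ≤ 2 only):
  T[1,1] 'b' = {T1}  orig:{}
  T[2,2] 'b' = {T1}  orig:{}
  T[1,2] 'bb' = {A}

Original NTs in T[1,2] deriving "bb": ["A"]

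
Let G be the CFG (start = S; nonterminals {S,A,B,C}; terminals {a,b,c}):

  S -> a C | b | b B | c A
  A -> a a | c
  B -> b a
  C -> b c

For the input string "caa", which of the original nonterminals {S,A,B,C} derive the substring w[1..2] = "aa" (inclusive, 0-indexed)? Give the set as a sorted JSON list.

CNF form of G:
  S -> T0 C | T1 B | T2 A | b
  A -> T0 T0 | c
  B -> T1 T0
  C -> T1 T2
  T0 -> a
  T1 -> b
  T2 -> c

Fill CYK table bottom-up, restricted to cells inside w[1..2]:
  T[1,1] 'a' = {T0}  orig:{}
  T[2,2] 'a' = {T0}  orig:{}
  T[1,2] 'aa' = {A}

Original NTs in T[1,2] deriving "aa": ["A"]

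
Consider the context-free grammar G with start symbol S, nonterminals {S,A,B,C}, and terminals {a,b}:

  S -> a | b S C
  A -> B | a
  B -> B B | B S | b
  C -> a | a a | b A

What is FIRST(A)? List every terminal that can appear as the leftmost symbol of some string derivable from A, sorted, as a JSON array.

FIRST sets, iterate to fixpoint:
pass 1:
  A via A→a: +{a}
  B via B→b: +{b}
  C via C→a: +{a}
  C via C→b A: +{b}
  S via S→a: +{a}
  S via S→b S C: +{b}
  FIRST[S]={a,b}  FIRST[A]={a}  FIRST[B]={b}  FIRST[C]={a,b}
pass 2:
  A via A→B: +{b}
  FIRST[S]={a,b}  FIRST[A]={a,b}  FIRST[B]={b}  FIRST[C]={a,b}
pass 3: — fixpoint
  FIRST[S]={a,b}  FIRST[A]={a,b}  FIRST[B]={b}  FIRST[C]={a,b}

FIRST(A) = ["a", "b"]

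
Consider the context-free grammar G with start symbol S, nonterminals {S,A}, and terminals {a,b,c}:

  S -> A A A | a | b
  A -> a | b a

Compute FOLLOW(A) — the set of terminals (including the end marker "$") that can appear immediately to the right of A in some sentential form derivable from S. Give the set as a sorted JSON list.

FIRST sets, iterate to fixpoint:
iter 1:
  A via A→a: +{a}
  A via A→b a: +{b}
  S via S→A A A: +{a,b}
  FIRST(S)={a,b}  FIRST(A)={a,b}
iter 2: (no change)
  FIRST(S)={a,b}  FIRST(A)={a,b}

FOLLOW sets:
seed FOLLOW(S) with $
round 1:
  S→A A A: FOLLOW(A) ⊇ FIRST(A) = {a,b}; new: +{a,b}
  S→A A A: FOLLOW(A) ⊇ FOLLOW(S) ⊇ {$}; new: +{$}
  FOLLOW(S)={$}  FOLLOW(A)={$,a,b}
round 2: (no change)
  FOLLOW(S)={$}  FOLLOW(A)={$,a,b}

FOLLOW(A) = ["$", "a", "b"]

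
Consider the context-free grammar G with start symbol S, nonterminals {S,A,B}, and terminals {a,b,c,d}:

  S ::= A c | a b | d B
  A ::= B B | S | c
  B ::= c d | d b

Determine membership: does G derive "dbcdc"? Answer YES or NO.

Convert to CNF:
  S -> A T0 | T1 T2 | T3 B
  A -> A T0 | B B | T1 T2 | T3 B | c
  B -> T0 T3 | T3 T2
  T0 -> c
  T1 -> a
  T2 -> b
  T3 -> d

CYK fill:
  cell(0,0) d: {T3}  orig:{}
  cell(1,1) b: {T2}  orig:{}
  cell(2,2) c: {A,T0}  orig:{A}
  cell(3,3) d: {T3}  orig:{}
  cell(4,4) c: {A,T0}  orig:{A}
  cell(0,1) db: {B}
  cell(1,2) bc: ∅
  cell(2,3) cd: {B}
  cell(3,4) dc: ∅
  cell(0,2) dbc: ∅
  cell(1,3) bcd: ∅
  cell(2,4) cdc: ∅
  cell(0,3) dbcd: {A}
  cell(1,4) bcdc: ∅
  cell(0,4) dbcdc: {A,S}

S ∈ T[0,4] ⇒ YES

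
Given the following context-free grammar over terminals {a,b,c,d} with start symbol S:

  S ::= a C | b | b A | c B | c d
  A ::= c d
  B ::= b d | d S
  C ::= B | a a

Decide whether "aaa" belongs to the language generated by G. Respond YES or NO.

Convert to CNF:
  S -> T0 B | T0 T1 | T2 A | T3 C | b
  A -> T0 T1
  B -> T1 S | T2 T1
  C -> T1 S | T2 T1 | T3 T3
  T0 -> c
  T1 -> d
  T2 -> b
  T3 -> a

CYK table (by increasing span):
  [0..0]={T3}  "a"  orig:{}
  [1..1]={T3}  "a"  orig:{}
  [2..2]={T3}  "a"  orig:{}
  [0..1]={C}  "aa"
  [1..2]={C}  "aa"
  [0..2]={S}  "aaa"

S ∈ T[0,2] ⇒ YES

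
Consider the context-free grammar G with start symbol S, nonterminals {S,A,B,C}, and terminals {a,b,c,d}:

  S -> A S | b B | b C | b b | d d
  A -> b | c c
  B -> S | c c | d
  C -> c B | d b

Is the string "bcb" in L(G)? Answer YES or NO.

Convert to CNF:
  S -> A S | T1 B | T1 C | T1 T1 | T2 T2
  A -> T0 T0 | b
  B -> A S | T0 T0 | T1 B | T1 C | T1 T1 | T2 T2 | d
  C -> T0 B | T2 T1
  T0 -> c
  T1 -> b
  T2 -> d

CYK fill:
  T[0,0] 'b' = {A,T1}  orig:{A}
  T[1,1] 'c' = {T0}  orig:{}
  T[2,2] 'b' = {A,T1}  orig:{A}
  T[0,1] 'bc' = ∅
  T[1,2] 'cb' = ∅
  T[0,2] 'bcb' = ∅

S ∉ T[0,2] ⇒ NO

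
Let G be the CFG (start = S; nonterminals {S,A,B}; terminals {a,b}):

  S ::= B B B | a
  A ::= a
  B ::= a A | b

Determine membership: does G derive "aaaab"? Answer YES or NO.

CNF form of G:
  S -> B X1 | a
  A -> a
  B -> T0 A | b
  T0 -> a
  X1 -> B B

CYK fill:
  [0..0]={A,S,T0}  "a"  orig:{A,S}
  [1..1]={A,S,T0}  "a"  orig:{A,S}
  [2..2]={A,S,T0}  "a"  orig:{A,S}
  [3..3]={A,S,T0}  "a"  orig:{A,S}
  [4..4]={B}  "b"
  [0..1]={B}  "aa"
  [1..2]={B}  "aa"
  [2..3]={B}  "aa"
  [3..4]=∅  "ab"
  [0..2]=∅  "aaa"
  [1..3]=∅  "aaa"
  [2..4]={X1}  "aab"  orig:{}
  [0..3]={X1}  "aaaa"  orig:{}
  [1..4]=∅  "aaab"
  [0..4]={S}  "aaaab"

S ∈ T[0,4] ⇒ YES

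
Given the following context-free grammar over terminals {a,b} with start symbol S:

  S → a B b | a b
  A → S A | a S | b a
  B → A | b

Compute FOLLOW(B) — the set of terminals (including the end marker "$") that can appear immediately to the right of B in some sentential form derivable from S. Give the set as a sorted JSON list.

FIRST sets, iterate to fixpoint:
[1]
  A via A→a S: +{a}
  A via A→b a: +{b}
  B via B→A: +{a,b}
  S via S→a B b: +{a}
  FIRST(S)={a}  FIRST(A)={a,b}  FIRST(B)={a,b}
[2] done
  FIRST(S)={a}  FIRST(A)={a,b}  FIRST(B)={a,b}

Compute FOLLOW by fixpoint:
initialize: $ ∈ FOLLOW(S)
round 1:
  A→S A: FOLLOW(S) ⊇ FIRST(A) = {a,b}; new: +{a,b}
  S→a B b: FOLLOW(B) ⊇ FIRST(b) = {b}; new: +{b}
  FOLLOW(S)={$,a,b}  FOLLOW(A)={}  FOLLOW(B)={b}
round 2:
  B→A: FOLLOW(A) ⊇ FOLLOW(B) ⊇ {b}; new: +{b}
  FOLLOW(S)={$,a,b}  FOLLOW(A)={b}  FOLLOW(B)={b}
round 3: (no change)
  FOLLOW(S)={$,a,b}  FOLLOW(A)={b}  FOLLOW(B)={b}

FOLLOW(B) = ["b"]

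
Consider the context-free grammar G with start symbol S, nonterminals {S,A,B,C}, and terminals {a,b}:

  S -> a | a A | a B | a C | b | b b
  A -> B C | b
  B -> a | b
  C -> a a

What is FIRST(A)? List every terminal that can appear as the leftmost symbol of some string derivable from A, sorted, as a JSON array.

FIRST sets, iterate to fixpoint:
iter 1:
  A via A→b: +{b}
  B via B→a: +{a}
  B via B→b: +{b}
  C via C→a a: +{a}
  S via S→a: +{a}
  S via S→b: +{b}
  S: {a,b}  A: {b}  B: {a,b}  C: {a}
iter 2:
  A via A→B C: +{a}
  S: {a,b}  A: {a,b}  B: {a,b}  C: {a}
iter 3: — fixpoint
  S: {a,b}  A: {a,b}  B: {a,b}  C: {a}

FIRST(A) = ["a", "b"]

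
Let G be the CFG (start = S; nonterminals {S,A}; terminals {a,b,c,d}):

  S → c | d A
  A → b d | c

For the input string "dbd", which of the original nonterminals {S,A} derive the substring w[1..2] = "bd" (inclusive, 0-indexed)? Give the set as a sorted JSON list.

CNF form of G:
  S -> T1 A | c
  A -> T0 T1 | c
  T0 -> b
  T1 -> d

CYK table (by increasing span), restricted to cells inside w[1..2]:
  cell(1,1) b: {T0}  orig:{}
  cell(2,2) d: {T1}  orig:{}
  cell(1,2) bd: {A}

Original NTs in T[1,2] deriving "bd": ["A"]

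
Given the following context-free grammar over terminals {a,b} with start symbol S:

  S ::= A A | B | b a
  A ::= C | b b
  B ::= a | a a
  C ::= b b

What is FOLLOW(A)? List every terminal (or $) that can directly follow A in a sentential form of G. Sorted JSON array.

Compute FIRST by fixpoint:
round 1:
  A via A→b b: +{b}
  B via B→a: +{a}
  C via C→b b: +{b}
  S via S→A A: +{b}
  S via S→B: +{a}
  FIRST(S)={a,b}  FIRST(A)={b}  FIRST(B)={a}  FIRST(C)={b}
round 2: done
  FIRST(S)={a,b}  FIRST(A)={b}  FIRST(B)={a}  FIRST(C)={b}

Compute FOLLOW by fixpoint:
FOLLOW(S) := {$}
[1]
  S→A A: FOLLOW(A) ⊇ FIRST(A) = {b}; new: +{b}
  S→A A: FOLLOW(A) ⊇ FOLLOW(S) ⊇ {$}; new: +{$}
  S→B: FOLLOW(B) ⊇ FOLLOW(S) ⊇ {$}; new: +{$}
  FOLLOW(S)={$}  FOLLOW(A)={$,b}  FOLLOW(B)={$}  FOLLOW(C)={}
[2]
  A→C: FOLLOW(C) ⊇ FOLLOW(A) ⊇ {$,b}; new: +{$,b}
  FOLLOW(S)={$}  FOLLOW(A)={$,b}  FOLLOW(B)={$}  FOLLOW(C)={$,b}
[3] done
  FOLLOW(S)={$}  FOLLOW(A)={$,b}  FOLLOW(B)={$}  FOLLOW(C)={$,b}

FOLLOW(A) = ["$", "b"]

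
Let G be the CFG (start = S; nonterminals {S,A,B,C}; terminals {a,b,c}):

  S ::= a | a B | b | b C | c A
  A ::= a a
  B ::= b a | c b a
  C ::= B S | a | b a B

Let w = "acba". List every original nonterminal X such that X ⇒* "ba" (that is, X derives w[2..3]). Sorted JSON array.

Convert to CNF:
  S -> T0 B | T1 C | T2 A | a | b
  A -> T0 T0
  B -> T1 T0 | T2 X3
  C -> B S | T1 X4 | a
  T0 -> a
  T1 -> b
  T2 -> c
  X3 -> T1 T0
  X4 -> T0 B

CYK fill — only the sub-triangle for w[2..3]:
  cell(2,2) b: {S,T1}  orig:{S}
  cell(3,3) a: {C,S,T0}  orig:{C,S}
  cell(2,3) ba: {B,S,X3}  orig:{B,S}

Original NTs in T[2,3] deriving "ba": ["B", "S"]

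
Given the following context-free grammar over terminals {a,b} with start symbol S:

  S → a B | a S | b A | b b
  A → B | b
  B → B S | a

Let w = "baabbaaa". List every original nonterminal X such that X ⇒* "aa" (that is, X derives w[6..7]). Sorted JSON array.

Convert to CNF:
  S -> T0 B | T0 S | T1 A | T1 T1
  A -> B S | a | b
  B -> B S | a
  T0 -> a
  T1 -> b

CYK table (by increasing span) (cells [i..j] with 6 ≤ i ≤ j ≤ 7 only):
  cell(6,6) a: {A,B,T0}  orig:{A,B}
  cell(7,7) a: {A,B,T0}  orig:{A,B}
  cell(6,7) aa: {S}

Original NTs in T[6,7] deriving "aa": ["S"]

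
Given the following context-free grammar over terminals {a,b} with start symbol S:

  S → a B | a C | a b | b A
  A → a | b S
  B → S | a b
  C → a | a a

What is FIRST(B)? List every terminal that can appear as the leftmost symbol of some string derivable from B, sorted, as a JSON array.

FIRST iteration:
round 1:
  A via A→a: +{a}
  A via A→b S: +{b}
  B via B→a b: +{a}
  C via C→a: +{a}
  S via S→a B: +{a}
  S via S→b A: +{b}
  S: {a,b}  A: {a,b}  B: {a}  C: {a}
round 2:
  B via B→S: +{b}
  S: {a,b}  A: {a,b}  B: {a,b}  C: {a}
round 3: done
  S: {a,b}  A: {a,b}  B: {a,b}  C: {a}

FIRST(B) = ["a", "b"]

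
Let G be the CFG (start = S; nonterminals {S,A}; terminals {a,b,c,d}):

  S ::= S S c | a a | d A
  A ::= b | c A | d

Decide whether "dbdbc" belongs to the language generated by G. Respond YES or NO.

Convert to CNF:
  S -> S X3 | T1 T1 | T2 A
  A -> T0 A | b | d
  T0 -> c
  T1 -> a
  T2 -> d
  X3 -> S T0

CYK table (by increasing span):
  [0..0]={A,T2}  "d"  orig:{A}
  [1..1]={A}  "b"
  [2..2]={A,T2}  "d"  orig:{A}
  [3..3]={A}  "b"
  [4..4]={T0}  "c"  orig:{}
  [0..1]={S}  "db"
  [1..2]=∅  "bd"
  [2..3]={S}  "db"
  [3..4]=∅  "bc"
  [0..2]=∅  "dbd"
  [1..3]=∅  "bdb"
  [2..4]={X3}  "dbc"  orig:{}
  [0..3]=∅  "dbdb"
  [1..4]=∅  "bdbc"
  [0..4]={S}  "dbdbc"

S ∈ T[0,4] ⇒ YES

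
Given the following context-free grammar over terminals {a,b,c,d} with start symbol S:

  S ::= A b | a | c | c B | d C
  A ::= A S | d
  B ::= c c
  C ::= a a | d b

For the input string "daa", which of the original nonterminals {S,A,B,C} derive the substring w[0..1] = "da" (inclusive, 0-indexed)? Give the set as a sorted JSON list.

CNF form of G:
  S -> A T3 | T0 B | T2 C | a | c
  A -> A S | d
  B -> T0 T0
  C -> T1 T1 | T2 T3
  T0 -> c
  T1 -> a
  T2 -> d
  T3 -> b

Fill CYK table bottom-up (cells [i..j] with 0 ≤ i ≤ j ≤ 1 only):
  [0..0]={A,T2}  "d"  orig:{A}
  [1..1]={S,T1}  "a"  orig:{S}
  [0..1]={A}  "da"

Original NTs in T[0,1] deriving "da": ["A"]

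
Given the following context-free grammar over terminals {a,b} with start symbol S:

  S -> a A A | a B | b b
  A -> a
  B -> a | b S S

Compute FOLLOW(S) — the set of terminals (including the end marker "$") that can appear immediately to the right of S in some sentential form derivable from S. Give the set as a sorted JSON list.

FIRST sets, iterate to fixpoint:
round 1:
  A via A→a: +{a}
  B via B→a: +{a}
  B via B→b S S: +{b}
  S via S→a A A: +{a}
  S via S→b b: +{b}
  S: {a,b}  A: {a}  B: {a,b}
round 2: done
  S: {a,b}  A: {a}  B: {a,b}

Compute FOLLOW by fixpoint:
seed FOLLOW(S) with $
[1]
  B→b S S: FOLLOW(S) ⊇ FIRST(S) = {a,b}; new: +{a,b}
  S→a A A: FOLLOW(A) ⊇ FIRST(A) = {a}; new: +{a}
  S→a A A: FOLLOW(A) ⊇ FOLLOW(S) ⊇ {$,a,b}; new: +{$,b}
  S→a B: FOLLOW(B) ⊇ FOLLOW(S) ⊇ {$,a,b}; new: +{$,a,b}
  FOLLOW(S)={$,a,b}  FOLLOW(A)={$,a,b}  FOLLOW(B)={$,a,b}
[2] — fixpoint
  FOLLOW(S)={$,a,b}  FOLLOW(A)={$,a,b}  FOLLOW(B)={$,a,b}

FOLLOW(S) = ["$", "a", "b"]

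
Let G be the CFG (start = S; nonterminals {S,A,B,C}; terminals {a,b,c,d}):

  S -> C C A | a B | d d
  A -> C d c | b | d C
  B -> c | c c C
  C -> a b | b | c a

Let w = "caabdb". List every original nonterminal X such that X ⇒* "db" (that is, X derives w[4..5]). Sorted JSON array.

Convert to CNF:
  S -> C X6 | T0 T0 | T2 B
  A -> C X4 | T0 C | b
  B -> T1 X5 | c
  C -> T1 T2 | T2 T3 | b
  T0 -> d
  T1 -> c
  T2 -> a
  T3 -> b
  X4 -> T0 T1
  X5 -> T1 C
  X6 -> C A

CYK fill — only the sub-triangle for w[4..5]:
  T[4,4] 'd' = {T0}  orig:{}
  T[5,5] 'b' = {A,C,T3}  orig:{A,C}
  T[4,5] 'db' = {A}

Original NTs in T[4,5] deriving "db": ["A"]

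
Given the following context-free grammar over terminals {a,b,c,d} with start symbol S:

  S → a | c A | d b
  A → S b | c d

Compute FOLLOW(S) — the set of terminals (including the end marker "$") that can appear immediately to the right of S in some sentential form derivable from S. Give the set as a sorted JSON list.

FIRST iteration:
iter 1:
  A via A→c d: +{c}
  S via S→a: +{a}
  S via S→c A: +{c}
  S via S→d b: +{d}
  FIRST(S)={a,c,d}  FIRST(A)={c}
iter 2:
  A via A→S b: +{a,d}
  FIRST(S)={a,c,d}  FIRST(A)={a,c,d}
iter 3: — fixpoint
  FIRST(S)={a,c,d}  FIRST(A)={a,c,d}

FOLLOW iteration:
initialize: $ ∈ FOLLOW(S)
[1]
  A→S b: FOLLOW(S) ⊇ FIRST(b) = {b}; new: +{b}
  S→c A: FOLLOW(A) ⊇ FOLLOW(S) ⊇ {$,b}; new: +{$,b}
  FOLLOW[S]={$,b}  FOLLOW[A]={$,b}
[2] — fixpoint
  FOLLOW[S]={$,b}  FOLLOW[A]={$,b}

FOLLOW(S) = ["$", "b"]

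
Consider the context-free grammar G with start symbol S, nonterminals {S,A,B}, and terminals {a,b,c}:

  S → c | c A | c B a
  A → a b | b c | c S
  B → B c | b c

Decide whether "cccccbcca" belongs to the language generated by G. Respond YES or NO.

CNF form of G:
  S -> T2 A | T2 X3 | c
  A -> T0 T1 | T1 T2 | T2 S
  B -> B T2 | T1 T2
  T0 -> a
  T1 -> b
  T2 -> c
  X3 -> B T0

Fill CYK table bottom-up:
  T[0,0] 'c' = {S,T2}  orig:{S}
  T[1,1] 'c' = {S,T2}  orig:{S}
  T[2,2] 'c' = {S,T2}  orig:{S}
  T[3,3] 'c' = {S,T2}  orig:{S}
  T[4,4] 'c' = {S,T2}  orig:{S}
  T[5,5] 'b' = {T1}  orig:{}
  T[6,6] 'c' = {S,T2}  orig:{S}
  T[7,7] 'c' = {S,T2}  orig:{S}
  T[8,8] 'a' = {T0}  orig:{}
  T[0,1] 'cc' = {A}
  T[1,2] 'cc' = {A}
  T[2,3] 'cc' = {A}
  T[3,4] 'cc' = {A}
  T[4,5] 'cb' = ∅
  T[5,6] 'bc' = {A,B}
  T[6,7] 'cc' = {A}
  T[7,8] 'ca' = ∅
  T[0,2] 'ccc' = {S}
  T[1,3] 'ccc' = {S}
  T[2,4] 'ccc' = {S}
  T[3,5] 'ccb' = ∅
  T[4,6] 'cbc' = {S}
  T[5,7] 'bcc' = {B}
  T[6,8] 'cca' = ∅
  T[0,3] 'cccc' = {A}
  T[1,4] 'cccc' = {A}
  T[2,5] 'cccb' = ∅
  T[3,6] 'ccbc' = {A}
  T[4,7] 'cbcc' = ∅
  T[5,8] 'bcca' = {X3}  orig:{}
  T[0,4] 'ccccc' = {S}
  T[1,5] 'ccccb' = ∅
  T[2,6] 'cccbc' = {S}
  T[3,7] 'ccbcc' = ∅
  T[4,8] 'cbcca' = {S}
  T[0,5] 'cccccb' = ∅
  T[1,6] 'ccccbc' = {A}
  T[2,7] 'cccbcc' = ∅
  T[3,8] 'ccbcca' = {A}
  T[0,6] 'cccccbc' = {S}
  T[1,7] 'ccccbcc' = ∅
  T[2,8] 'cccbcca' = {S}
  T[0,7] 'cccccbcc' = ∅
  T[1,8] 'ccccbcca' = {A}
  T[0,8] 'cccccbcca' = {S}

S ∈ T[0,8] ⇒ YES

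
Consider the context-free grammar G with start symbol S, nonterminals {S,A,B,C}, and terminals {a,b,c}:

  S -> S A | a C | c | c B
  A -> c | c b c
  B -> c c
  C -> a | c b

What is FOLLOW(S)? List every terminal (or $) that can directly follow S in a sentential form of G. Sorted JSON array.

FIRST iteration:
[1]
  A via A→c: +{c}
  B via B→c c: +{c}
  C via C→a: +{a}
  C via C→c b: +{c}
  S via S→a C: +{a}
  S via S→c: +{c}
  FIRST(S)={a,c}  FIRST(A)={c}  FIRST(B)={c}  FIRST(C)={a,c}
[2] done
  FIRST(S)={a,c}  FIRST(A)={c}  FIRST(B)={c}  FIRST(C)={a,c}

FOLLOW sets:
initialize: $ ∈ FOLLOW(S)
pass 1:
  S→S A: FOLLOW(S) ⊇ FIRST(A) = {c}; new: +{c}
  S→S A: FOLLOW(A) ⊇ FOLLOW(S) ⊇ {$,c}; new: +{$,c}
  S→a C: FOLLOW(C) ⊇ FOLLOW(S) ⊇ {$,c}; new: +{$,c}
  S→c B: FOLLOW(B) ⊇ FOLLOW(S) ⊇ {$,c}; new: +{$,c}
  S: {$,c}  A: {$,c}  B: {$,c}  C: {$,c}
pass 2: (stable)
  S: {$,c}  A: {$,c}  B: {$,c}  C: {$,c}

FOLLOW(S) = ["$", "c"]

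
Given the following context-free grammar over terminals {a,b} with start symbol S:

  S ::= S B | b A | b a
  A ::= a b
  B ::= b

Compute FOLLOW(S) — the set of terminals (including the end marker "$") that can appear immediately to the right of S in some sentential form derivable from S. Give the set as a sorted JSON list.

Compute FIRST by fixpoint:
[1]
  A via A→a b: +{a}
  B via B→b: +{b}
  S via S→b A: +{b}
  FIRST[S]={b}  FIRST[A]={a}  FIRST[B]={b}
[2] — fixpoint
  FIRST[S]={b}  FIRST[A]={a}  FIRST[B]={b}

FOLLOW sets:
FOLLOW(S) := {$}
iter 1:
  S→S B: FOLLOW(S) ⊇ FIRST(B) = {b}; new: +{b}
  S→S B: FOLLOW(B) ⊇ FOLLOW(S) ⊇ {$,b}; new: +{$,b}
  S→b A: FOLLOW(A) ⊇ FOLLOW(S) ⊇ {$,b}; new: +{$,b}
  FOLLOW[S]={$,b}  FOLLOW[A]={$,b}  FOLLOW[B]={$,b}
iter 2: (stable)
  FOLLOW[S]={$,b}  FOLLOW[A]={$,b}  FOLLOW[B]={$,b}

FOLLOW(S) = ["$", "b"]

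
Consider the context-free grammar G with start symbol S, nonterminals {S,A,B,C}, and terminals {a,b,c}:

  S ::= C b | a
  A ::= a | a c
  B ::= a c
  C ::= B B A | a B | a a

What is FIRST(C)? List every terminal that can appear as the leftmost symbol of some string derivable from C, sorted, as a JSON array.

FIRST iteration:
[1]
  A via A→a: +{a}
  B via B→a c: +{a}
  C via C→B B A: +{a}
  S via S→C b: +{a}
  S: {a}  A: {a}  B: {a}  C: {a}
[2] — fixpoint
  S: {a}  A: {a}  B: {a}  C: {a}

FIRST(C) = ["a"]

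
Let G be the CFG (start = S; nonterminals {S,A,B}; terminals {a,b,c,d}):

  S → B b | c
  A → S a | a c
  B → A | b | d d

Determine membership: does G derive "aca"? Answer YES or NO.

Convert to CNF:
  S -> B T3 | c
  A -> S T0 | T0 T1
  B -> S T0 | T0 T1 | T2 T2 | b
  T0 -> a
  T1 -> c
  T2 -> d
  T3 -> b

CYK table (by increasing span):
  [0..0]={T0}  "a"  orig:{}
  [1..1]={S,T1}  "c"  orig:{S}
  [2..2]={T0}  "a"  orig:{}
  [0..1]={A,B}  "ac"
  [1..2]={A,B}  "ca"
  [0..2]=∅  "aca"

S ∉ T[0,2] ⇒ NO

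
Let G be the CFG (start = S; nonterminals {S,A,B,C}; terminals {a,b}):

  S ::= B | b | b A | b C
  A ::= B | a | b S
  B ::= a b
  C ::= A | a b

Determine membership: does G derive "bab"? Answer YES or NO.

Convert to CNF:
  S -> T0 T1 | T1 A | T1 C | b
  A -> T0 T1 | T1 S | a
  B -> T0 T1
  C -> T0 T1 | T1 S | a
  T0 -> a
  T1 -> b

CYK fill:
  T[0,0] 'b' = {S,T1}  orig:{S}
  T[1,1] 'a' = {A,C,T0}  orig:{A,C}
  T[2,2] 'b' = {S,T1}  orig:{S}
  T[0,1] 'ba' = {S}
  T[1,2] 'ab' = {A,B,C,S}
  T[0,2] 'bab' = {A,C,S}

S ∈ T[0,2] ⇒ YES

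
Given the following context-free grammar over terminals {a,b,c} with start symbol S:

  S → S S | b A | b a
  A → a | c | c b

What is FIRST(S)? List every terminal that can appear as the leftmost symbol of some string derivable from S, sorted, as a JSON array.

FIRST iteration:
pass 1:
  A via A→a: +{a}
  A via A→c: +{c}
  S via S→b A: +{b}
  S: {b}  A: {a,c}
pass 2: (no change)
  S: {b}  A: {a,c}

FIRST(S) = ["b"]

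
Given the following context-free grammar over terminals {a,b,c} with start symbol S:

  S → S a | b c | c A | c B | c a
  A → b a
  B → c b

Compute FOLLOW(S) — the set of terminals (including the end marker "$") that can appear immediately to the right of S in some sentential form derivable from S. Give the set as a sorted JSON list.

FIRST iteration:
round 1:
  A via A→b a: +{b}
  B via B→c b: +{c}
  S via S→b c: +{b}
  S via S→c A: +{c}
  S: {b,c}  A: {b}  B: {c}
round 2: — fixpoint
  S: {b,c}  A: {b}  B: {c}

Compute FOLLOW by fixpoint:
initialize: $ ∈ FOLLOW(S)
iter 1:
  S→S a: FOLLOW(S) ⊇ FIRST(a) = {a}; new: +{a}
  S→c A: FOLLOW(A) ⊇ FOLLOW(S) ⊇ {$,a}; new: +{$,a}
  S→c B: FOLLOW(B) ⊇ FOLLOW(S) ⊇ {$,a}; new: +{$,a}
  FOLLOW(S)={$,a}  FOLLOW(A)={$,a}  FOLLOW(B)={$,a}
iter 2: (no change)
  FOLLOW(S)={$,a}  FOLLOW(A)={$,a}  FOLLOW(B)={$,a}

FOLLOW(S) = ["$", "a"]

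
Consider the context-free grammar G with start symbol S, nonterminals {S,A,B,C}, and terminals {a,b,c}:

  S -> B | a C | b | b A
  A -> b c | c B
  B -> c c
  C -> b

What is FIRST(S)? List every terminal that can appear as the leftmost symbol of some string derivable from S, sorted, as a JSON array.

FIRST iteration:
[1]
  A via A→b c: +{b}
  A via A→c B: +{c}
  B via B→c c: +{c}
  C via C→b: +{b}
  S via S→B: +{c}
  S via S→a C: +{a}
  S via S→b: +{b}
  FIRST(S)={a,b,c}  FIRST(A)={b,c}  FIRST(B)={c}  FIRST(C)={b}
[2] (stable)
  FIRST(S)={a,b,c}  FIRST(A)={b,c}  FIRST(B)={c}  FIRST(C)={b}

FIRST(S) = ["a", "b", "c"]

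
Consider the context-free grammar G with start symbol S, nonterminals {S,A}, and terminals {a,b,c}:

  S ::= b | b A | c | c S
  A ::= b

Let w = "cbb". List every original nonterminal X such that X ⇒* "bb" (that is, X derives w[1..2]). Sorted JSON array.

Convert to CNF:
  S -> T0 A | T1 S | b | c
  A -> b
  T0 -> b
  T1 -> c

CYK table (by increasing span), restricted to cells inside w[1..2]:
  cell(1,1) b: {A,S,T0}  orig:{A,S}
  cell(2,2) b: {A,S,T0}  orig:{A,S}
  cell(1,2) bb: {S}

Original NTs in T[1,2] deriving "bb": ["S"]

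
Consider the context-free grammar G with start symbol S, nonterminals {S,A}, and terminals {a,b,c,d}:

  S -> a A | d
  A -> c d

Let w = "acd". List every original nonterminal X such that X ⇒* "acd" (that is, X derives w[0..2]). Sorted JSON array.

Convert to CNF:
  S -> T2 A | d
  A -> T0 T1
  T0 -> c
  T1 -> d
  T2 -> a

Fill CYK table bottom-up, restricted to cells inside w[0..2]:
  cell(0,0) a: {T2}  orig:{}
  cell(1,1) c: {T0}  orig:{}
  cell(2,2) d: {S,T1}  orig:{S}
  cell(0,1) ac: ∅
  cell(1,2) cd: {A}
  cell(0,2) acd: {S}

Original NTs in T[0,2] deriving "acd": ["S"]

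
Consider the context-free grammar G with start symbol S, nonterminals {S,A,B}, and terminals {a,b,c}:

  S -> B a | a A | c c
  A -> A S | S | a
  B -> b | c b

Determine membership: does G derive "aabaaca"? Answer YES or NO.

Convert to CNF:
  S -> B T0 | T0 A | T1 T1
  A -> A S | B T0 | T0 A | T1 T1 | a
  B -> T1 T2 | b
  T0 -> a
  T1 -> c
  T2 -> b

CYK fill:
  cell(0,0) a: {A,T0}  orig:{A}
  cell(1,1) a: {A,T0}  orig:{A}
  cell(2,2) b: {B,T2}  orig:{B}
  cell(3,3) a: {A,T0}  orig:{A}
  cell(4,4) a: {A,T0}  orig:{A}
  cell(5,5) c: {T1}  orig:{}
  cell(6,6) a: {A,T0}  orig:{A}
  cell(0,1) aa: {A,S}
  cell(1,2) ab: ∅
  cell(2,3) ba: {A,S}
  cell(3,4) aa: {A,S}
  cell(4,5) ac: ∅
  cell(5,6) ca: ∅
  cell(0,2) aab: ∅
  cell(1,3) aba: {A,S}
  cell(2,4) baa: ∅
  cell(3,5) aac: ∅
  cell(4,6) aca: ∅
  cell(0,3) aaba: {A,S}
  cell(1,4) abaa: ∅
  cell(2,5) baac: ∅
  cell(3,6) aaca: ∅
  cell(0,4) aabaa: ∅
  cell(1,5) abaac: ∅
  cell(2,6) baaca: ∅
  cell(0,5) aabaac: ∅
  cell(1,6) abaaca: ∅
  cell(0,6) aabaaca: ∅

S ∉ T[0,6] ⇒ NO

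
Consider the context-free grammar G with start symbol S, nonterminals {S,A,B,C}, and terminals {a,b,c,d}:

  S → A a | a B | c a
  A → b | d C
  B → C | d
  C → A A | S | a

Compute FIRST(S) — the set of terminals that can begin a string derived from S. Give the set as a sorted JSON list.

FIRST iteration:
pass 1:
  A via A→b: +{b}
  A via A→d C: +{d}
  B via B→d: +{d}
  C via C→A A: +{b,d}
  C via C→a: +{a}
  S via S→A a: +{b,d}
  S via S→a B: +{a}
  S via S→c a: +{c}
  S: {a,b,c,d}  A: {b,d}  B: {d}  C: {a,b,d}
pass 2:
  B via B→C: +{a,b}
  C via C→S: +{c}
  S: {a,b,c,d}  A: {b,d}  B: {a,b,d}  C: {a,b,c,d}
pass 3:
  B via B→C: +{c}
  S: {a,b,c,d}  A: {b,d}  B: {a,b,c,d}  C: {a,b,c,d}
pass 4: done
  S: {a,b,c,d}  A: {b,d}  B: {a,b,c,d}  C: {a,b,c,d}

FIRST(S) = ["a", "b", "c", "d"]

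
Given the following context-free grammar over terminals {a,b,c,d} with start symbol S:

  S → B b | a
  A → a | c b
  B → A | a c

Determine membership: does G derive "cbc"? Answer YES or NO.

Convert to CNF:
  S -> B T1 | a
  A -> T0 T1 | a
  B -> T0 T1 | T2 T0 | a
  T0 -> c
  T1 -> b
  T2 -> a

Fill CYK table bottom-up:
  [0..0]={T0}  "c"  orig:{}
  [1..1]={T1}  "b"  orig:{}
  [2..2]={T0}  "c"  orig:{}
  [0..1]={A,B}  "cb"
  [1..2]=∅  "bc"
  [0..2]=∅  "cbc"

S ∉ T[0,2] ⇒ NO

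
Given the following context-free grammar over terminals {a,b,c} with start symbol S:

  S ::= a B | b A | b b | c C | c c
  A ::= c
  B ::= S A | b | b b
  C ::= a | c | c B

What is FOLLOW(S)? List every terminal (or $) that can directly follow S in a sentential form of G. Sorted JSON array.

FIRST sets, iterate to fixpoint:
pass 1:
  A via A→c: +{c}
  B via B→b: +{b}
  C via C→a: +{a}
  C via C→c: +{c}
  S via S→a B: +{a}
  S via S→b A: +{b}
  S via S→c C: +{c}
  S: {a,b,c}  A: {c}  B: {b}  C: {a,c}
pass 2:
  B via B→S A: +{a,c}
  S: {a,b,c}  A: {c}  B: {a,b,c}  C: {a,c}
pass 3: (no change)
  S: {a,b,c}  A: {c}  B: {a,b,c}  C: {a,c}

FOLLOW sets:
seed FOLLOW(S) with $
iter 1:
  B→S A: FOLLOW(S) ⊇ FIRST(A) = {c}; new: +{c}
  S→a B: FOLLOW(B) ⊇ FOLLOW(S) ⊇ {$,c}; new: +{$,c}
  S→b A: FOLLOW(A) ⊇ FOLLOW(S) ⊇ {$,c}; new: +{$,c}
  S→c C: FOLLOW(C) ⊇ FOLLOW(S) ⊇ {$,c}; new: +{$,c}
  FOLLOW(S)={$,c}  FOLLOW(A)={$,c}  FOLLOW(B)={$,c}  FOLLOW(C)={$,c}
iter 2: (no change)
  FOLLOW(S)={$,c}  FOLLOW(A)={$,c}  FOLLOW(B)={$,c}  FOLLOW(C)={$,c}

FOLLOW(S) = ["$", "c"]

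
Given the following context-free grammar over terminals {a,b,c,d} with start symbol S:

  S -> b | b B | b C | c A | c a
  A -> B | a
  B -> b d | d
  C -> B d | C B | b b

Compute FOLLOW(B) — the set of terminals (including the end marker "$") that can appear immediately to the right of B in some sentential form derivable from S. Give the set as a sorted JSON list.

FIRST iteration:
pass 1:
  A via A→a: +{a}
  B via B→b d: +{b}
  B via B→d: +{d}
  C via C→B d: +{b,d}
  S via S→b: +{b}
  S via S→c A: +{c}
  S: {b,c}  A: {a}  B: {b,d}  C: {b,d}
pass 2:
  A via A→B: +{b,d}
  S: {b,c}  A: {a,b,d}  B: {b,d}  C: {b,d}
pass 3: — fixpoint
  S: {b,c}  A: {a,b,d}  B: {b,d}  C: {b,d}

FOLLOW sets:
FOLLOW(S) := {$}
pass 1:
  C→B d: FOLLOW(B) ⊇ FIRST(d) = {d}; new: +{d}
  C→C B: FOLLOW(C) ⊇ FIRST(B) = {b,d}; new: +{b,d}
  C→C B: FOLLOW(B) ⊇ FOLLOW(C) ⊇ {b,d}; new: +{b}
  S→b B: FOLLOW(B) ⊇ FOLLOW(S) ⊇ {$}; new: +{$}
  S→b C: FOLLOW(C) ⊇ FOLLOW(S) ⊇ {$}; new: +{$}
  S→c A: FOLLOW(A) ⊇ FOLLOW(S) ⊇ {$}; new: +{$}
  FOLLOW[S]={$}  FOLLOW[A]={$}  FOLLOW[B]={$,b,d}  FOLLOW[C]={$,b,d}
pass 2: — fixpoint
  FOLLOW[S]={$}  FOLLOW[A]={$}  FOLLOW[B]={$,b,d}  FOLLOW[C]={$,b,d}

FOLLOW(B) = ["$", "b", "d"]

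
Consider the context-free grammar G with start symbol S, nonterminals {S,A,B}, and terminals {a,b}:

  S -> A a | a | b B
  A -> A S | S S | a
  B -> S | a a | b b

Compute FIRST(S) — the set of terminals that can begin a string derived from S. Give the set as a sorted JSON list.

Compute FIRST by fixpoint:
iter 1:
  A via A→a: +{a}
  B via B→a a: +{a}
  B via B→b b: +{b}
  S via S→A a: +{a}
  S via S→b B: +{b}
  FIRST[S]={a,b}  FIRST[A]={a}  FIRST[B]={a,b}
iter 2:
  A via A→S S: +{b}
  FIRST[S]={a,b}  FIRST[A]={a,b}  FIRST[B]={a,b}
iter 3: — fixpoint
  FIRST[S]={a,b}  FIRST[A]={a,b}  FIRST[B]={a,b}

FIRST(S) = ["a", "b"]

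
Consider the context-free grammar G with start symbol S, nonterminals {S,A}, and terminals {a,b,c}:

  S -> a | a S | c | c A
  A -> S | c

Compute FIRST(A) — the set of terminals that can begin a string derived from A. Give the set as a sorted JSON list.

FIRST iteration:
pass 1:
  A via A→c: +{c}
  S via S→a: +{a}
  S via S→c: +{c}
  S: {a,c}  A: {c}
pass 2:
  A via A→S: +{a}
  S: {a,c}  A: {a,c}
pass 3: (no change)
  S: {a,c}  A: {a,c}

FIRST(A) = ["a", "c"]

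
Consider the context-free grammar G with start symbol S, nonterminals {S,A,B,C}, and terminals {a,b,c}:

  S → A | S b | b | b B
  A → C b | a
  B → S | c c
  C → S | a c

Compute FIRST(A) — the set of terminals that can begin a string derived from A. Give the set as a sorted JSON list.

FIRST iteration:
pass 1:
  A via A→a: +{a}
  B via B→c c: +{c}
  C via C→a c: +{a}
  S via S→A: +{a}
  S via S→b: +{b}
  S: {a,b}  A: {a}  B: {c}  C: {a}
pass 2:
  B via B→S: +{a,b}
  C via C→S: +{b}
  S: {a,b}  A: {a}  B: {a,b,c}  C: {a,b}
pass 3:
  A via A→C b: +{b}
  S: {a,b}  A: {a,b}  B: {a,b,c}  C: {a,b}
pass 4: done
  S: {a,b}  A: {a,b}  B: {a,b,c}  C: {a,b}

FIRST(A) = ["a", "b"]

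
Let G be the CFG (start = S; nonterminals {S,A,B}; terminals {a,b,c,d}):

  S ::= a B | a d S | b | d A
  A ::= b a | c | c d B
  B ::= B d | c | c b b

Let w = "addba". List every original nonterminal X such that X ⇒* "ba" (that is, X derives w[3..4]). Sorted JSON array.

Convert to CNF:
  S -> T1 B | T1 X6 | T3 A | b
  A -> T0 T1 | T2 X4 | c
  B -> B T3 | T2 X5 | c
  T0 -> b
  T1 -> a
  T2 -> c
  T3 -> d
  X4 -> T3 B
  X5 -> T0 T0
  X6 -> T3 S

Fill CYK table bottom-up, restricted to cells inside w[3..4]:
  cell(3,3) b: {S,T0}  orig:{S}
  cell(4,4) a: {T1}  orig:{}
  cell(3,4) ba: {A}

Original NTs in T[3,4] deriving "ba": ["A"]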